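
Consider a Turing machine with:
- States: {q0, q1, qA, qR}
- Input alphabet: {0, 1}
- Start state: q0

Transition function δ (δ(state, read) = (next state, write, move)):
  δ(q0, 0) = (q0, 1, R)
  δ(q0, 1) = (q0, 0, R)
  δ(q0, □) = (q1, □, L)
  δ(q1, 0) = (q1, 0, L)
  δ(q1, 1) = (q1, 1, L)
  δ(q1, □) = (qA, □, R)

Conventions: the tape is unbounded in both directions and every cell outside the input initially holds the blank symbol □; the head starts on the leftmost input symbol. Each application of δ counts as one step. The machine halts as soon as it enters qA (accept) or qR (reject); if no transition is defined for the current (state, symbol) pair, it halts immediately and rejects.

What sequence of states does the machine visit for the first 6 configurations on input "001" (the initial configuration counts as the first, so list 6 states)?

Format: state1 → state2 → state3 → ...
Step 0: [q0]001 (head at position 0)
Step 1: δ(q0, 0) = (q0, 1, R)  ⊢  1[q0]01 (head at position 1)
Step 2: δ(q0, 0) = (q0, 1, R)  ⊢  11[q0]1 (head at position 2)
Step 3: δ(q0, 1) = (q0, 0, R)  ⊢  110[q0]□ (head at position 3)
Step 4: δ(q0, □) = (q1, □, L)  ⊢  11[q1]0□ (head at position 2)
Step 5: δ(q1, 0) = (q1, 0, L)  ⊢  1[q1]10□ (head at position 1)
Reading off the states of these 6 configurations: q0 → q0 → q0 → q0 → q1 → q1

Final answer: q0 → q0 → q0 → q0 → q1 → q1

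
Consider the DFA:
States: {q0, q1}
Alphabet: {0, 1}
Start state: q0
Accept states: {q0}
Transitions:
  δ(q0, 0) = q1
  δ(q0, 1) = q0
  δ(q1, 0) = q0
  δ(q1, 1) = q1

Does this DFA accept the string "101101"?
Processing string "101101":
  q0 --1--> q0
  q0 --0--> q1
  q1 --1--> q1
  q1 --1--> q1
  q1 --0--> q0
  q0 --1--> q0
Final state: q0
Accept states: {q0}
q0 is an accept state, so the string is accepted.

Final answer: Yes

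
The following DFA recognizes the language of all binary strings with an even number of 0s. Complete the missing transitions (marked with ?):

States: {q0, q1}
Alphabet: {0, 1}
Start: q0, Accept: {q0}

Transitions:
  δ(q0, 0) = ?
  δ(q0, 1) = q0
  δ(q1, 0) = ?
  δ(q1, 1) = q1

What each state remembers (consistent with the given transitions and accept states):
  q0: an even number of 0s has been read so far
  q1: an odd number of 0s has been read so far
Filling in the missing entries:
  δ(q0, 0): in q0 (an even number of 0s has been read so far), after reading 0 we have: an odd number of 0s has been read so far → q1
  δ(q1, 0): in q1 (an odd number of 0s has been read so far), after reading 0 we have: an even number of 0s has been read so far → q0

Final answer: δ(q0, 0) = q1; δ(q1, 0) = q0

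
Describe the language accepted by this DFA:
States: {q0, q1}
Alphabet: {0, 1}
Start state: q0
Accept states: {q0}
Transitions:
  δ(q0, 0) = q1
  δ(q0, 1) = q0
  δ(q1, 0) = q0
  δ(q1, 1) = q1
Analyzing the DFA structure:
Start state: q0
Accept states: {q0}
Interpreting what each state remembers (checking against the transitions):
  q0: an even number of 0s has been read so far
  q1: an odd number of 0s has been read so far
  δ(q0, 0): in q0 (an even number of 0s has been read so far), after reading 0 we have: an odd number of 0s has been read so far → q1
  δ(q0, 1): in q0 (an even number of 0s has been read so far), after reading 1 we have: an even number of 0s has been read so far → q0
  δ(q1, 0): in q1 (an odd number of 0s has been read so far), after reading 0 we have: an even number of 0s has been read so far → q0
  δ(q1, 1): in q1 (an odd number of 0s has been read so far), after reading 1 we have: an odd number of 0s has been read so far → q1
A string is accepted iff it ends in {q0}, i.e. an even number of 0s has been read so far.
Language: All binary strings with an even number of 0s

Final answer: All binary strings with an even number of 0s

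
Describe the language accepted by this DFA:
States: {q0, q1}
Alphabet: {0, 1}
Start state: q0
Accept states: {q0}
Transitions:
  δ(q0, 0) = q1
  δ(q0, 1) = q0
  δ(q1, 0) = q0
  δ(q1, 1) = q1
Analyzing the DFA structure:
Start state: q0
Accept states: {q0}
Interpreting what each state remembers (checking against the transitions):
  q0: an even number of 0s has been read so far
  q1: an odd number of 0s has been read so far
  δ(q0, 0): in q0 (an even number of 0s has been read so far), after reading 0 we have: an odd number of 0s has been read so far → q1
  δ(q0, 1): in q0 (an even number of 0s has been read so far), after reading 1 we have: an even number of 0s has been read so far → q0
  δ(q1, 0): in q1 (an odd number of 0s has been read so far), after reading 0 we have: an even number of 0s has been read so far → q0
  δ(q1, 1): in q1 (an odd number of 0s has been read so far), after reading 1 we have: an odd number of 0s has been read so far → q1
A string is accepted iff it ends in {q0}, i.e. an even number of 0s has been read so far.
Language: All binary strings with an even number of 0s

Final answer: All binary strings with an even number of 0s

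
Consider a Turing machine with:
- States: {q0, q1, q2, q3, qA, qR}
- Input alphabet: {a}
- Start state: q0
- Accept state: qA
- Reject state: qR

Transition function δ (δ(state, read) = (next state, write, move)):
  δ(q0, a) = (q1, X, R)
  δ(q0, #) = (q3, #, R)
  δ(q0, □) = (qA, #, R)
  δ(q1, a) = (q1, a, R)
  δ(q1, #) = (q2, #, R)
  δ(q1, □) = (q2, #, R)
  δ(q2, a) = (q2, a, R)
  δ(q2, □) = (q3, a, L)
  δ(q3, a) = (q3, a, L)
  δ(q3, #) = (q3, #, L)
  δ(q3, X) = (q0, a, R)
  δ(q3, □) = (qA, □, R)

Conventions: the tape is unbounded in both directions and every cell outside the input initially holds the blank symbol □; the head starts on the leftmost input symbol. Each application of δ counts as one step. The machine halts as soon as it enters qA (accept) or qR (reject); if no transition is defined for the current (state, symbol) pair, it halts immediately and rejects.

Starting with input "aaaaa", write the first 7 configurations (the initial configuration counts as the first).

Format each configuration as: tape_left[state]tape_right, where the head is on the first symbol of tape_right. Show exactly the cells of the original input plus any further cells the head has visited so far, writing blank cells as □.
Step 0: [q0]aaaaa (head at position 0)
Step 1: δ(q0, a) = (q1, X, R)  ⊢  X[q1]aaaa (head at position 1)
Step 2: δ(q1, a) = (q1, a, R)  ⊢  Xa[q1]aaa (head at position 2)
Step 3: δ(q1, a) = (q1, a, R)  ⊢  Xaa[q1]aa (head at position 3)
Step 4: δ(q1, a) = (q1, a, R)  ⊢  Xaaa[q1]a (head at position 4)
Step 5: δ(q1, a) = (q1, a, R)  ⊢  Xaaaa[q1]□ (head at position 5)
Step 6: δ(q1, □) = (q2, #, R)  ⊢  Xaaaa#[q2]□ (head at position 6)

Final answer: [q0]aaaaa ⊢ X[q1]aaaa ⊢ Xa[q1]aaa ⊢ Xaa[q1]aa ⊢ Xaaa[q1]a ⊢ Xaaaa[q1]□ ⊢ Xaaaa#[q2]□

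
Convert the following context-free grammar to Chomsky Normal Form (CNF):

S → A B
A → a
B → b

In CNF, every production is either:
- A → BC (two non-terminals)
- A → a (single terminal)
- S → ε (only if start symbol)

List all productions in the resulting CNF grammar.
The grammar has no ε-productions or unit productions to eliminate.
S → A B is already in CNF (two non-terminals) – keep it.
A → a is already in CNF (single terminal) – keep it.
B → b is already in CNF (single terminal) – keep it.
Resulting CNF grammar (3 productions): A → a; B → b; S → A B

Final answer: A → a; B → b; S → A B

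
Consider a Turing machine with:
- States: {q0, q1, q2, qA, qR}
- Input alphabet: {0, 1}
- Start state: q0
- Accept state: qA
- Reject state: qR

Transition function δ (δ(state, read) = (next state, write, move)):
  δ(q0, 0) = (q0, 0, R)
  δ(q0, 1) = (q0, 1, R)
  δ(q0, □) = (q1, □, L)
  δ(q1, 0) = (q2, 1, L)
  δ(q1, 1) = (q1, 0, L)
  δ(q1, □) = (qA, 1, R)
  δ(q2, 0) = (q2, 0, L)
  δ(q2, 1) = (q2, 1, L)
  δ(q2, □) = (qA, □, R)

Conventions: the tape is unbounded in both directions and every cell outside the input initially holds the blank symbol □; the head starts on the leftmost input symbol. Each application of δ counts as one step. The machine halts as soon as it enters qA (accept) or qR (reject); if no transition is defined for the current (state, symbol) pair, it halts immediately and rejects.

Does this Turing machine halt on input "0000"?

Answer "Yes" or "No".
Step 0: [q0]0000 (head at position 0)
Step 1: δ(q0, 0) = (q0, 0, R)  ⊢  0[q0]000 (head at position 1)
Step 2: δ(q0, 0) = (q0, 0, R)  ⊢  00[q0]00 (head at position 2)
Step 3: δ(q0, 0) = (q0, 0, R)  ⊢  000[q0]0 (head at position 3)
Step 4: δ(q0, 0) = (q0, 0, R)  ⊢  0000[q0]□ (head at position 4)
Step 5: δ(q0, □) = (q1, □, L)  ⊢  000[q1]0□ (head at position 3)
Step 6: δ(q1, 0) = (q2, 1, L)  ⊢  00[q2]01□ (head at position 2)
Step 7: δ(q2, 0) = (q2, 0, L)  ⊢  0[q2]001□ (head at position 1)
Step 8: δ(q2, 0) = (q2, 0, L)  ⊢  [q2]0001□ (head at position 0)
Step 9: δ(q2, 0) = (q2, 0, L)  ⊢  [q2]□0001□ (head at position -1)
Step 10: δ(q2, □) = (qA, □, R)  ⊢  □[qA]0001□ (head at position 0)
The machine is in qA, so it halts and accepts.
It halts after 10 steps.

Final answer: Yes - halts after 10 steps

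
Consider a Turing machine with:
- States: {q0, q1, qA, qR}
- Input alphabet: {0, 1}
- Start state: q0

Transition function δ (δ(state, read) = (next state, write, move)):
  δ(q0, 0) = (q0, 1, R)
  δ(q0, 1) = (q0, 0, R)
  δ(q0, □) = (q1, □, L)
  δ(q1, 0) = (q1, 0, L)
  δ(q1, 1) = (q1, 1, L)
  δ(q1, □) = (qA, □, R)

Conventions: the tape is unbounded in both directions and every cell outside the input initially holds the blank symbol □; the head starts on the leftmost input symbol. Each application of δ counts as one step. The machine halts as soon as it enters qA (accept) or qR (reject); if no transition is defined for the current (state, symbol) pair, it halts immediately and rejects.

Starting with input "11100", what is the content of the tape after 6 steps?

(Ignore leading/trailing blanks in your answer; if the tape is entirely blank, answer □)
Step 0: [q0]11100 (head at position 0)
Step 1: δ(q0, 1) = (q0, 0, R)  ⊢  0[q0]1100 (head at position 1)
Step 2: δ(q0, 1) = (q0, 0, R)  ⊢  00[q0]100 (head at position 2)
Step 3: δ(q0, 1) = (q0, 0, R)  ⊢  000[q0]00 (head at position 3)
Step 4: δ(q0, 0) = (q0, 1, R)  ⊢  0001[q0]0 (head at position 4)
Step 5: δ(q0, 0) = (q0, 1, R)  ⊢  00011[q0]□ (head at position 5)
Step 6: δ(q0, □) = (q1, □, L)  ⊢  0001[q1]1□ (head at position 4)
Tape after 6 steps (ignoring surrounding blanks): 00011

Final answer: Tape: 00011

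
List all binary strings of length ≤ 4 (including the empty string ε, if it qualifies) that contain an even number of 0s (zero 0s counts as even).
Checking every binary string of length 0 to 4:
  Length 0: accepted: ε | rejected: (none)
  Length 1: accepted: 1 | rejected: 0
  Length 2: accepted: 00, 11 | rejected: 01, 10
  Length 3: accepted: 001, 010, 100, 111 | rejected: 000, 011, 101, 110
  Length 4: accepted: 0000, 0011, 0101, 0110, 1001, 1010, 1100, 1111 | rejected: 0001, 0010, 0100, 0111, 1000, 1011, 1101, 1110
Total: 16 string(s).

Final answer: ε, 1, 00, 11, 001, 010, 100, 111, 0000, 0011, 0101, 0110, 1001, 1010, 1100, 1111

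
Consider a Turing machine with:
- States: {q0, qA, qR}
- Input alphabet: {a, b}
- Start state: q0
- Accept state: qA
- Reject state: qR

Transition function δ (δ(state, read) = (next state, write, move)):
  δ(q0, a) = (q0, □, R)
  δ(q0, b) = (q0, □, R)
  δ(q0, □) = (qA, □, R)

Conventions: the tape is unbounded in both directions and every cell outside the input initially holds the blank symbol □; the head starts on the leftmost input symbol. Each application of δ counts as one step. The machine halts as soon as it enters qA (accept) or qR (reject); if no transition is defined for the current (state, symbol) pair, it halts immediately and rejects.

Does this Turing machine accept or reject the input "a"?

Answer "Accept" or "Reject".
Step 0: [q0]a (head at position 0)
Step 1: δ(q0, a) = (q0, □, R)  ⊢  □[q0]□ (head at position 1)
Step 2: δ(q0, □) = (qA, □, R)  ⊢  □□[qA]□ (head at position 2)
The machine is in qA, so it halts and accepts.

Final answer: Accept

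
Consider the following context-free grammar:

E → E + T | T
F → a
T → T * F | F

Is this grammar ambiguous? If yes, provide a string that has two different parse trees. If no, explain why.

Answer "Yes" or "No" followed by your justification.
This is the standard stratified expression grammar: '+' is introduced only by the left-recursive rule E → E + T and '*' only by the left-recursive rule T → T * F, with F → a. For any string, the last '+' must be the one produced at the root E (everything after it is a T containing no '+'), and likewise within each T the last '*' is produced at its root. This fixes the parse tree uniquely (left-associative, '*' binding tighter than '+'), so every string has exactly one parse tree.

Final answer: No - the grammar is unambiguous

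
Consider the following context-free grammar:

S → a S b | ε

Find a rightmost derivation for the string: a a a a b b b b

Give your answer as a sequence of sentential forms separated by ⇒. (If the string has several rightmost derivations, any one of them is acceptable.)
Start with S.
Step 1: the rightmost non-terminal is S; apply S → a S b:  a S b
Step 2: the rightmost non-terminal is S; apply S → a S b:  a a S b b
Step 3: the rightmost non-terminal is S; apply S → a S b:  a a a S b b b
Step 4: the rightmost non-terminal is S; apply S → a S b:  a a a a S b b b b
Step 5: the rightmost non-terminal is S; apply S → ε:  a a a a b b b b

Final answer: S ⇒ a S b ⇒ a a S b b ⇒ a a a S b b b ⇒ a a a a S b b b b ⇒ a a a a b b b b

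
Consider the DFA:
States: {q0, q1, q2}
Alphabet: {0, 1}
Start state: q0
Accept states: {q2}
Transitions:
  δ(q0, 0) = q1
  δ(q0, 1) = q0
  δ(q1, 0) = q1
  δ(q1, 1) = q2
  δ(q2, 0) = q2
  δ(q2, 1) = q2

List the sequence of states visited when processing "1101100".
Starting at q0
Read '1': q0 -> q0
Read '1': q0 -> q0
Read '0': q0 -> q1
Read '1': q1 -> q2
Read '1': q2 -> q2
Read '0': q2 -> q2
Read '0': q2 -> q2

Final answer: q0 -> q0 -> q0 -> q1 -> q2 -> q2 -> q2 -> q2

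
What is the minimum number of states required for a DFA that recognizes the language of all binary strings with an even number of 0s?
Language: binary strings with an even number of 0s
Lower bound (Myhill–Nerode): the prefixes ε, 0 are pairwise distinguishable:
  ε vs 0: suffix ε distinguishes them (ε has zero 0s (accepted), 0 has one 0 (rejected))
So any DFA needs at least 2 states.
Upper bound: a DFA with 2 states exists (one state per class above).
Minimum states: 2

Final answer: 2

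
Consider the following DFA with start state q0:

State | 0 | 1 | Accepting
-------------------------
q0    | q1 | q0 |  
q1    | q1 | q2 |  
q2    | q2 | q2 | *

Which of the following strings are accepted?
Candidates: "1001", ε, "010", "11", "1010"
"1001": q0 → q0 → q1 → q1 → q2; q2 is accepting → accepted
ε: q0; q0 is not accepting → rejected
"010": q0 → q1 → q2 → q2; q2 is accepting → accepted
"11": q0 → q0 → q0; q0 is not accepting → rejected
"1010": q0 → q0 → q1 → q2 → q2; q2 is accepting → accepted

Final answer: "1001", "010", "1010"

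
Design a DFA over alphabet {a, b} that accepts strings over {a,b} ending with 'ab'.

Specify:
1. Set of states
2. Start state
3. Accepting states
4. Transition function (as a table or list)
One valid DFA (any DFA recognizing the same language is acceptable):
States: {q0, q1, q2}
Start: q0
Accepting: {q2}
Transitions (accepting states marked with *):
State | a | b | Accepting
-------------------------
q0    | q1 | q0 |  
q1    | q1 | q2 |  
q2    | q1 | q0 | *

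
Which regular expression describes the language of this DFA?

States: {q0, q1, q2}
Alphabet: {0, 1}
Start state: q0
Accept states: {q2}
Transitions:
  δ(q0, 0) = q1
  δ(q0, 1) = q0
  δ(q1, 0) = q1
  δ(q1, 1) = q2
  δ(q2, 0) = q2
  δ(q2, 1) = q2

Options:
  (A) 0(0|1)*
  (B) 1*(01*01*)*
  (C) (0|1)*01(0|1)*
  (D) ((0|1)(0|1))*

Testing sample strings against the DFA:
  '110' -> rejected
  '0101' -> accepted
  '1000' -> rejected
  '01' -> accepted
Checking each option for a counterexample:
  (A) 0(0|1)*: '0' is rejected by the DFA but matches the regex → eliminated
  (B) 1*(01*01*)*: ε is rejected by the DFA but matches the regex → eliminated
  (C) (0|1)*01(0|1)*: agrees with the DFA on all strings of length ≤ 4
  (D) ((0|1)(0|1))*: ε is rejected by the DFA but matches the regex → eliminated
Only (C) (0|1)*01(0|1)* is consistent with the DFA.

Final answer: (C) (0|1)*01(0|1)*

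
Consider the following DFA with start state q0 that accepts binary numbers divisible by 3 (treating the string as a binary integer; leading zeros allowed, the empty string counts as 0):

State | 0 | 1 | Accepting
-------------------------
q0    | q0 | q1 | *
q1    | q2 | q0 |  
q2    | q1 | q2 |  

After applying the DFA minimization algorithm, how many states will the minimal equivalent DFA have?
All 3 states are reachable from q0, so none can be removed as unreachable.
Table-filling: first mark every (accepting, non-accepting) pair as distinguishable (accepting: {q0}; non-accepting: {q1, q2}).
Round 1: (q1, q2) on '1' go to q0 and q2, already distinguishable → mark.
Every pair of states is distinguishable, so the DFA is already minimal.
Equivalence classes: {q0}, {q1}, {q2} → 3 states.

Final answer: 3 states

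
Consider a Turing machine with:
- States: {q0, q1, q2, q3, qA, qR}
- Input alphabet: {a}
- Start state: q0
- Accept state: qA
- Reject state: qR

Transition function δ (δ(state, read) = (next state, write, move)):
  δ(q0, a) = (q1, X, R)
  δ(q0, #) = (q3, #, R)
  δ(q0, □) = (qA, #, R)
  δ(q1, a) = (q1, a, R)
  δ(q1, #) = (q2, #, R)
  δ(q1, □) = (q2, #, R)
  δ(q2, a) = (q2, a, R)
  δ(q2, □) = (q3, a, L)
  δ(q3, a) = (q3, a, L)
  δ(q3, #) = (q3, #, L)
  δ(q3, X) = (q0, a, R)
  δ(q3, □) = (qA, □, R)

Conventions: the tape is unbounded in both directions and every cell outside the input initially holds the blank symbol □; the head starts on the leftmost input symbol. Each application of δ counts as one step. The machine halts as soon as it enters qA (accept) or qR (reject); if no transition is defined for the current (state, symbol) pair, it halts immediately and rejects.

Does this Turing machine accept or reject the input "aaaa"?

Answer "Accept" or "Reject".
Trace (configuration after each step, as tape_left[state]tape_right with head position):
Step 0: [q0]aaaa (head at position 0)
Step 1: X[q1]aaa (head 1)
Step 2: Xa[q1]aa (head 2)
Step 3: Xaa[q1]a (head 3)
Step 4: Xaaa[q1]□ (head 4)
Step 5: Xaaa#[q2]□ (head 5)
Step 6: Xaaa[q3]#a (head 4)
Step 7: Xaa[q3]a#a (head 3)
Step 8: Xa[q3]aa#a (head 2)
Step 9: X[q3]aaa#a (head 1)
Step 10: [q3]Xaaa#a (head 0)
Step 11: a[q0]aaa#a (head 1)
Step 12: aX[q1]aa#a (head 2)
Step 13: aXa[q1]a#a (head 3)
Step 14: aXaa[q1]#a (head 4)
Step 15: aXaa#[q2]a (head 5)
Step 16: aXaa#a[q2]□ (head 6)
Step 17: aXaa#[q3]aa (head 5)
Step 18: aXaa[q3]#aa (head 4)
Step 19: aXa[q3]a#aa (head 3)
Step 20: aX[q3]aa#aa (head 2)
Step 21: a[q3]Xaa#aa (head 1)
Step 22: aa[q0]aa#aa (head 2)
Step 23: aaX[q1]a#aa (head 3)
Step 24: aaXa[q1]#aa (head 4)
Step 25: aaXa#[q2]aa (head 5)
Step 26: aaXa#a[q2]a (head 6)
Step 27: aaXa#aa[q2]□ (head 7)
Step 28: aaXa#a[q3]aa (head 6)
Step 29: aaXa#[q3]aaa (head 5)
Step 30: aaXa[q3]#aaa (head 4)
Step 31: aaX[q3]a#aaa (head 3)
Step 32: aa[q3]Xa#aaa (head 2)
Step 33: aaa[q0]a#aaa (head 3)
Step 34: aaaX[q1]#aaa (head 4)
Step 35: aaaX#[q2]aaa (head 5)
Step 36: aaaX#a[q2]aa (head 6)
Step 37: aaaX#aa[q2]a (head 7)
Step 38: aaaX#aaa[q2]□ (head 8)
Step 39: aaaX#aa[q3]aa (head 7)
Step 40: aaaX#a[q3]aaa (head 6)
Step 41: aaaX#[q3]aaaa (head 5)
Step 42: aaaX[q3]#aaaa (head 4)
Step 43: aaa[q3]X#aaaa (head 3)
Step 44: aaaa[q0]#aaaa (head 4)
Step 45: aaaa#[q3]aaaa (head 5)
Step 46: aaaa[q3]#aaaa (head 4)
Step 47: aaa[q3]a#aaaa (head 3)
Step 48: aa[q3]aa#aaaa (head 2)
Step 49: a[q3]aaa#aaaa (head 1)
Step 50: [q3]aaaa#aaaa (head 0)
Step 51: [q3]□aaaa#aaaa (head -1)
Step 52: □[qA]aaaa#aaaa (head 0)
The machine is in qA, so it halts and accepts.

Final answer: Accept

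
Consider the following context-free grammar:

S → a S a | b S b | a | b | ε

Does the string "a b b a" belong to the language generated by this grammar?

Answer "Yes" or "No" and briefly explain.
A derivation exists: S ⇒ a S a ⇒ a b S b a ⇒ a b b a (using S → a S a, S → b S b, then S → ε).

Final answer: Yes - a valid derivation exists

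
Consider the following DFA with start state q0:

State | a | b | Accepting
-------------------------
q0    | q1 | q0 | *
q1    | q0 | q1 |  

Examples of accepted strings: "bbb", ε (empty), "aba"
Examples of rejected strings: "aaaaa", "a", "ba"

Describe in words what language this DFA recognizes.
strings over {a,b} with an even number of a's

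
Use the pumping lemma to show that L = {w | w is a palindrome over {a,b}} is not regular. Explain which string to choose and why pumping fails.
Language: L = {w | w is a palindrome over {a,b}} (strings that read the same forwards and backwards)
Step 1: Assume for contradiction that L is regular, with pumping length p.
Step 2: Choose s = a^p b a^p. Then s ∈ L (it reads the same forwards and backwards) and |s| ≥ p.
Step 3: Consider any decomposition s = xyz with |xy| ≤ p and |y| > 0. Since |xy| ≤ p and the first p symbols of s are all a's, y = a^k for some k with 1 ≤ k ≤ p.
Step 4: Pumping up (i = 2): xy²z = a^(p+k) b a^p. Its reverse is a^p b a^(p+k) ≠ a^(p+k) b a^p (the single b is no longer in the middle), so xy²z is not a palindrome and xy²z ∉ L.
This contradicts the pumping lemma, so L is not regular.

Final answer: Choose s = a^p b a^p. Since |xy| ≤ p, y = a^k with k ≥ 1. Then xy²z = a^(p+k) b a^p is not a palindrome, so ∉ L.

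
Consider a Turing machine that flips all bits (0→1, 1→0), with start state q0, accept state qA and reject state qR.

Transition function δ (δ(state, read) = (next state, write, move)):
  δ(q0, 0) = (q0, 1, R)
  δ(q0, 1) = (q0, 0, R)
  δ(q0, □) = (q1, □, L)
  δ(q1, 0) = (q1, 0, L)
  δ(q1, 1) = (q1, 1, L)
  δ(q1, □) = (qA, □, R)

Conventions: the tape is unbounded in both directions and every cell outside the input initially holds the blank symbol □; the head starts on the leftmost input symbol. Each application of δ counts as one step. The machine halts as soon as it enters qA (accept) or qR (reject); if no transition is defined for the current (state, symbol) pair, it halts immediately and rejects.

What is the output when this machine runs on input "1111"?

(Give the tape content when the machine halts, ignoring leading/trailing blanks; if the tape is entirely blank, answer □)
Step 0: [q0]1111 (head at position 0)
Step 1: δ(q0, 1) = (q0, 0, R)  ⊢  0[q0]111 (head at position 1)
Step 2: δ(q0, 1) = (q0, 0, R)  ⊢  00[q0]11 (head at position 2)
Step 3: δ(q0, 1) = (q0, 0, R)  ⊢  000[q0]1 (head at position 3)
Step 4: δ(q0, 1) = (q0, 0, R)  ⊢  0000[q0]□ (head at position 4)
Step 5: δ(q0, □) = (q1, □, L)  ⊢  000[q1]0□ (head at position 3)
Step 6: δ(q1, 0) = (q1, 0, L)  ⊢  00[q1]00□ (head at position 2)
Step 7: δ(q1, 0) = (q1, 0, L)  ⊢  0[q1]000□ (head at position 1)
Step 8: δ(q1, 0) = (q1, 0, L)  ⊢  [q1]0000□ (head at position 0)
Step 9: δ(q1, 0) = (q1, 0, L)  ⊢  [q1]□0000□ (head at position -1)
Step 10: δ(q1, □) = (qA, □, R)  ⊢  □[qA]0000□ (head at position 0)
The machine is in qA, so it halts and accepts.
Tape content when halted (ignoring surrounding blanks): 0000

Final answer: Output: 0000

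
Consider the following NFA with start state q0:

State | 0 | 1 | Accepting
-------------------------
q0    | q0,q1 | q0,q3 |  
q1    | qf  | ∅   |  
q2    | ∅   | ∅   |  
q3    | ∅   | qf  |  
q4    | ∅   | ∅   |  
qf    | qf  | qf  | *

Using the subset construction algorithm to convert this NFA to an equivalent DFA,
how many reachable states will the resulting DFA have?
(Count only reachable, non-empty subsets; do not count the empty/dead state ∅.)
Start subset: {q0}
{q0}: on 0 → {q0, q1}, on 1 → {q0, q3}
{q0, q1}: on 0 → {q0, q1, qf}, on 1 → {q0, q3}
{q0, q3}: on 0 → {q0, q1}, on 1 → {q0, q3, qf}
{q0, q1, qf}: on 0 → {q0, q1, qf}, on 1 → {q0, q3, qf}
{q0, q3, qf}: on 0 → {q0, q1, qf}, on 1 → {q0, q3, qf}
Reachable non-empty subsets: {q0}, {q0, q1}, {q0, q3}, {q0, q1, qf}, {q0, q3, qf} — 5 in total.

Final answer: 5 states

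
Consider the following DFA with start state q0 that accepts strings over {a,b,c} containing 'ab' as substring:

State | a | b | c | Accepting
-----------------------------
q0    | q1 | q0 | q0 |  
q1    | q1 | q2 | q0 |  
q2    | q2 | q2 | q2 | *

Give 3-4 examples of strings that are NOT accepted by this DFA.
Any strings that end in a non-accepting state work; for example:
"bacb": q0 → q0 → q1 → q0 → q0; q0 is not accepting → rejected
"bccb": q0 → q0 → q0 → q0 → q0; q0 is not accepting → rejected
"ccac": q0 → q0 → q0 → q1 → q0; q0 is not accepting → rejected
"ccbc": q0 → q0 → q0 → q0 → q0; q0 is not accepting → rejected

Final answer: "bacb", "bccb", "ccac", "ccbc"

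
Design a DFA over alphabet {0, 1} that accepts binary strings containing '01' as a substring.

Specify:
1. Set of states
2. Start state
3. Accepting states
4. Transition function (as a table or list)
One valid DFA (any DFA recognizing the same language is acceptable):
States: {q0, q1, q2}
Start: q0
Accepting: {q2}
Transitions (accepting states marked with *):
State | 0 | 1 | Accepting
-------------------------
q0    | q1 | q0 |  
q1    | q1 | q2 |  
q2    | q2 | q2 | *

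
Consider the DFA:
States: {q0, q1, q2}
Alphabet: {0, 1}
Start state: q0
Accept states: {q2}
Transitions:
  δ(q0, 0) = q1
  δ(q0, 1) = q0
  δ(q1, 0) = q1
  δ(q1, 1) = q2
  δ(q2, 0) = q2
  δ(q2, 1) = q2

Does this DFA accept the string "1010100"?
Processing string "1010100":
  q0 --1--> q0
  q0 --0--> q1
  q1 --1--> q2
  q2 --0--> q2
  q2 --1--> q2
  q2 --0--> q2
  q2 --0--> q2
Final state: q2
Accept states: {q2}
q2 is an accept state, so the string is accepted.

Final answer: Yes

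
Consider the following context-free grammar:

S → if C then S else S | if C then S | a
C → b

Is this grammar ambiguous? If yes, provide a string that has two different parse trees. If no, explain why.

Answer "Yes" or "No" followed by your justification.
The 'dangling else' can attach to either if. Two leftmost derivations of  if b then if b then a else a:
  (1) S ⇒ if C then S else S ⇒ if b then S else S ⇒ if b then if C then S else S ⇒ if b then if b then S else S ⇒ if b then if b then a else S ⇒ if b then if b then a else a   (else belongs to the outer if)
  (2) S ⇒ if C then S ⇒ if b then S ⇒ if b then if C then S else S ⇒ if b then if b then S else S ⇒ if b then if b then a else S ⇒ if b then if b then a else a   (else belongs to the inner if)
Two distinct parse trees for the same string, so the grammar is ambiguous.

Final answer: Yes - the string 'if b then if b then a else a' has two distinct leftmost derivations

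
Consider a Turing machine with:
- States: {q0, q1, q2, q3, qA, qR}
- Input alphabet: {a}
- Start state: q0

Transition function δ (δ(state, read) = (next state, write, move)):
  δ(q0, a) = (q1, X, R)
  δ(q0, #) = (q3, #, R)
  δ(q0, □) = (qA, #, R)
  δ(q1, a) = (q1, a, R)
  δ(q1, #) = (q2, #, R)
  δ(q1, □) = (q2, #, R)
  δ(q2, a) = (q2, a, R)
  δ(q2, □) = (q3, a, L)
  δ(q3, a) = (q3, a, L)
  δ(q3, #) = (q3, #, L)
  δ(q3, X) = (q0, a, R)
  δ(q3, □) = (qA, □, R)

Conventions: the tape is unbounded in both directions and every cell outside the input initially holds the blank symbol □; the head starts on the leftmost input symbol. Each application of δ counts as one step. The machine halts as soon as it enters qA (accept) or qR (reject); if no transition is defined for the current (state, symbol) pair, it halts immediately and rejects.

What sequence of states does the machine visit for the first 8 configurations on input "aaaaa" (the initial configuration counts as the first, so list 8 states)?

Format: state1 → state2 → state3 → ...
Step 0: [q0]aaaaa (head at position 0)
Step 1: δ(q0, a) = (q1, X, R)  ⊢  X[q1]aaaa (head at position 1)
Step 2: δ(q1, a) = (q1, a, R)  ⊢  Xa[q1]aaa (head at position 2)
Step 3: δ(q1, a) = (q1, a, R)  ⊢  Xaa[q1]aa (head at position 3)
Step 4: δ(q1, a) = (q1, a, R)  ⊢  Xaaa[q1]a (head at position 4)
Step 5: δ(q1, a) = (q1, a, R)  ⊢  Xaaaa[q1]□ (head at position 5)
Step 6: δ(q1, □) = (q2, #, R)  ⊢  Xaaaa#[q2]□ (head at position 6)
Step 7: δ(q2, □) = (q3, a, L)  ⊢  Xaaaa[q3]#a (head at position 5)
Reading off the states of these 8 configurations: q0 → q1 → q1 → q1 → q1 → q1 → q2 → q3

Final answer: q0 → q1 → q1 → q1 → q1 → q1 → q2 → q3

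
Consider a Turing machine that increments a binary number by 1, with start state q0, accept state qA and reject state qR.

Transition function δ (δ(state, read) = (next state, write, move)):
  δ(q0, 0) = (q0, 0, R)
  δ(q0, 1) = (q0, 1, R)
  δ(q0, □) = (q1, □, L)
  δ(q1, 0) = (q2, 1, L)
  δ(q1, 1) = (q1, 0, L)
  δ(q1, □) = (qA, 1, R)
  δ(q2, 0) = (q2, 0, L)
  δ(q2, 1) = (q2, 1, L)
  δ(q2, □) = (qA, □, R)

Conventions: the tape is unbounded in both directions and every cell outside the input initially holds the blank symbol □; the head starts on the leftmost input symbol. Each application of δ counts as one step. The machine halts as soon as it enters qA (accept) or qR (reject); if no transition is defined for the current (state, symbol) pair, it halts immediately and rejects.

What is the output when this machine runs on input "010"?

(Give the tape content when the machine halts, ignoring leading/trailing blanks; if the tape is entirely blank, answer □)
Step 0: [q0]010 (head at position 0)
Step 1: δ(q0, 0) = (q0, 0, R)  ⊢  0[q0]10 (head at position 1)
Step 2: δ(q0, 1) = (q0, 1, R)  ⊢  01[q0]0 (head at position 2)
Step 3: δ(q0, 0) = (q0, 0, R)  ⊢  010[q0]□ (head at position 3)
Step 4: δ(q0, □) = (q1, □, L)  ⊢  01[q1]0□ (head at position 2)
Step 5: δ(q1, 0) = (q2, 1, L)  ⊢  0[q2]11□ (head at position 1)
Step 6: δ(q2, 1) = (q2, 1, L)  ⊢  [q2]011□ (head at position 0)
Step 7: δ(q2, 0) = (q2, 0, L)  ⊢  [q2]□011□ (head at position -1)
Step 8: δ(q2, □) = (qA, □, R)  ⊢  □[qA]011□ (head at position 0)
The machine is in qA, so it halts and accepts.
Tape content when halted (ignoring surrounding blanks): 011

Final answer: Output: 011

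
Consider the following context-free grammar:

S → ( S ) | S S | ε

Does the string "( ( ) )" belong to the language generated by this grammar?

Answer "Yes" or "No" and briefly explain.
A derivation exists: S ⇒ ( S ) ⇒ ( ( S ) ) ⇒ ( ( ) ) (using S → ( S ) twice, then S → ε).

Final answer: Yes - a valid derivation exists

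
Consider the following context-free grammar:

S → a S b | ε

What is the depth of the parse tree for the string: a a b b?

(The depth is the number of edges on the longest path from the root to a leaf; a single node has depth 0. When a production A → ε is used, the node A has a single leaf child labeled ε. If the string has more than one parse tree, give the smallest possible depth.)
The only parse tree applies S → a S b 2 times (once per matching a…b pair) and then S → ε.
The S nodes sit at depths 0, 1, …, 2; the innermost S (depth 2) has the single child ε at depth 3.
The terminal leaves a, b are at depths 1..2, so the longest root-to-leaf path is S → S → … → S → ε with 3 edges.
Depth = 3.

Final answer: 3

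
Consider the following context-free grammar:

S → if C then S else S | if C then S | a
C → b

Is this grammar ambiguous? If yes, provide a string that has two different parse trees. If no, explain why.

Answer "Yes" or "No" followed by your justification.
The 'dangling else' can attach to either if. Two leftmost derivations of  if b then if b then a else a:
  (1) S ⇒ if C then S else S ⇒ if b then S else S ⇒ if b then if C then S else S ⇒ if b then if b then S else S ⇒ if b then if b then a else S ⇒ if b then if b then a else a   (else belongs to the outer if)
  (2) S ⇒ if C then S ⇒ if b then S ⇒ if b then if C then S else S ⇒ if b then if b then S else S ⇒ if b then if b then a else S ⇒ if b then if b then a else a   (else belongs to the inner if)
Two distinct parse trees for the same string, so the grammar is ambiguous.

Final answer: Yes - the string 'if b then if b then a else a' has two distinct leftmost derivations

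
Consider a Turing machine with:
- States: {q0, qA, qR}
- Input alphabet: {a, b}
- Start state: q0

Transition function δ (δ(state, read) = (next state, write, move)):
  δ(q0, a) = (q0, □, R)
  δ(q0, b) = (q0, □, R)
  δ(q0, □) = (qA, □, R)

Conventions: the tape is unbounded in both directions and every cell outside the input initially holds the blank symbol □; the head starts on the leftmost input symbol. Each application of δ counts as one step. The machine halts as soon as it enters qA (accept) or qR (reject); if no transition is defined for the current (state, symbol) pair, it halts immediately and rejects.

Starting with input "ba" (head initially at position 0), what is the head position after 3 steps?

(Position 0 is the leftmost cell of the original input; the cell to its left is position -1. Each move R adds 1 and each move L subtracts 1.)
Step 0: [q0]ba (head at position 0)
Step 1: δ(q0, b) = (q0, □, R)  ⊢  □[q0]a (head at position 1)
Step 2: δ(q0, a) = (q0, □, R)  ⊢  □□[q0]□ (head at position 2)
Step 3: δ(q0, □) = (qA, □, R)  ⊢  □□□[qA]□ (head at position 3)
Head position after 3 steps: 3

Final answer: Position 3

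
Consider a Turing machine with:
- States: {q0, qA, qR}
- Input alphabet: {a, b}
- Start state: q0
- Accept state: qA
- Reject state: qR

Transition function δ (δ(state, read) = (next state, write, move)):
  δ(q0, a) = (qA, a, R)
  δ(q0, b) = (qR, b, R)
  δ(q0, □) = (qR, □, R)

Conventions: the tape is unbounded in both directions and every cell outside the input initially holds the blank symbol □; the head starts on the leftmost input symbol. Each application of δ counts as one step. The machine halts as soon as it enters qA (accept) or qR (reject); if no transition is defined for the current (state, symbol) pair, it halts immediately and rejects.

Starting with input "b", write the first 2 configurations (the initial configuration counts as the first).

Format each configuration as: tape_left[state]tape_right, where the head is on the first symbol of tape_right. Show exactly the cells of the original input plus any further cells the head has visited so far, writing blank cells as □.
Step 0: [q0]b (head at position 0)
Step 1: δ(q0, b) = (qR, b, R)  ⊢  b[qR]□ (head at position 1)

Final answer: [q0]b ⊢ b[qR]□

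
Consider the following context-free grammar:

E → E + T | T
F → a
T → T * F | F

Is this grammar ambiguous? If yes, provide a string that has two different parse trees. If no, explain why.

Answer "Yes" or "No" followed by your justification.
This is the standard stratified expression grammar: '+' is introduced only by the left-recursive rule E → E + T and '*' only by the left-recursive rule T → T * F, with F → a. For any string, the last '+' must be the one produced at the root E (everything after it is a T containing no '+'), and likewise within each T the last '*' is produced at its root. This fixes the parse tree uniquely (left-associative, '*' binding tighter than '+'), so every string has exactly one parse tree.

Final answer: No - the grammar is unambiguous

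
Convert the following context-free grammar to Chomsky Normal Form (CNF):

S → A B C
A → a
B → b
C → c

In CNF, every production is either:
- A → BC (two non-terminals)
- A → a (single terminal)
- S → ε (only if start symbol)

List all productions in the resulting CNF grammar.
The grammar has no ε-productions or unit productions to eliminate.
A → a is already in CNF (single terminal) – keep it.
B → b is already in CNF (single terminal) – keep it.
C → c is already in CNF (single terminal) – keep it.
S → A B C has 3 symbols on the right: break it into binary productions S → A X0, X0 → B C.
Resulting CNF grammar (5 productions): A → a; B → b; C → c; S → A X0; X0 → B C

Final answer: A → a; B → b; C → c; S → A X0; X0 → B C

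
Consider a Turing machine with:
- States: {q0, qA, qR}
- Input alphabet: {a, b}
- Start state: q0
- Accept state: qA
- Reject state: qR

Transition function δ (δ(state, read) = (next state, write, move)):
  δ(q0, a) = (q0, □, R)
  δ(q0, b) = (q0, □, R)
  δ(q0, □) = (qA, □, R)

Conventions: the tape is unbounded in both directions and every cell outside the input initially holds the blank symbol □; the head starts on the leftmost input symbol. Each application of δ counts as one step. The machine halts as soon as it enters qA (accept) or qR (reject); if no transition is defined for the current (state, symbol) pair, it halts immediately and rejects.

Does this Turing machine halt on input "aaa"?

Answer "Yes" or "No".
Step 0: [q0]aaa (head at position 0)
Step 1: δ(q0, a) = (q0, □, R)  ⊢  □[q0]aa (head at position 1)
Step 2: δ(q0, a) = (q0, □, R)  ⊢  □□[q0]a (head at position 2)
Step 3: δ(q0, a) = (q0, □, R)  ⊢  □□□[q0]□ (head at position 3)
Step 4: δ(q0, □) = (qA, □, R)  ⊢  □□□□[qA]□ (head at position 4)
The machine is in qA, so it halts and accepts.
It halts after 4 steps.

Final answer: Yes - halts after 4 steps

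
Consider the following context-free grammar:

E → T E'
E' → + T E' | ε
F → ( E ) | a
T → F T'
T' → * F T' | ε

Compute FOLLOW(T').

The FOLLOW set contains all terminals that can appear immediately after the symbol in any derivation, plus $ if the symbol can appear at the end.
Useful FIRST sets: FIRST(E') = {+, ε}, FIRST(T') = {*, ε} (both E' and T' are nullable).
FOLLOW(E): E is the start symbol → $; E appears in F → ( E ) followed by ')' → FOLLOW(E) = {), $}.
FOLLOW(E'): E' appears at the right end of E → T E' and of E' → + T E', so FOLLOW(E') ⊇ FOLLOW(E) (the second occurrence adds nothing new). FOLLOW(E') = {), $}.
FOLLOW(T): in E → T E' and E' → + T E', T is followed by E': add FIRST(E') minus ε = {+}; since E' is nullable, also add FOLLOW(E) and FOLLOW(E') = {), $}. FOLLOW(T) = {+, ), $}.
FOLLOW(T'): T' appears at the right end of T → F T' and of T' → * F T', so FOLLOW(T') = FOLLOW(T) = {+, ), $}.

Final answer: {$, ), +}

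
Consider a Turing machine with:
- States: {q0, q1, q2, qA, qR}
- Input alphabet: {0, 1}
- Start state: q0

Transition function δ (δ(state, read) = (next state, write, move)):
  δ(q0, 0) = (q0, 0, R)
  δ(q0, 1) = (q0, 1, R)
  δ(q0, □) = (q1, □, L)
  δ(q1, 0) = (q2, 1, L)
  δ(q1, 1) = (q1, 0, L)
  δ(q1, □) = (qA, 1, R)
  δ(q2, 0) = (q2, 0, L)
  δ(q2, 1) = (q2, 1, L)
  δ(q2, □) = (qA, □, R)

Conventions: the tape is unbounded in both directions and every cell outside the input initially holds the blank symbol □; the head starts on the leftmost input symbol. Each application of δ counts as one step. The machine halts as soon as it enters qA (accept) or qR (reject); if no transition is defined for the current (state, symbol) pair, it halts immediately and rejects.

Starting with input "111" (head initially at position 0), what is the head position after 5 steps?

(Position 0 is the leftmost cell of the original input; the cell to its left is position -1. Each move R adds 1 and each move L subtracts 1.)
Step 0: [q0]111 (head at position 0)
Step 1: δ(q0, 1) = (q0, 1, R)  ⊢  1[q0]11 (head at position 1)
Step 2: δ(q0, 1) = (q0, 1, R)  ⊢  11[q0]1 (head at position 2)
Step 3: δ(q0, 1) = (q0, 1, R)  ⊢  111[q0]□ (head at position 3)
Step 4: δ(q0, □) = (q1, □, L)  ⊢  11[q1]1□ (head at position 2)
Step 5: δ(q1, 1) = (q1, 0, L)  ⊢  1[q1]10□ (head at position 1)
Head position after 5 steps: 1

Final answer: Position 1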